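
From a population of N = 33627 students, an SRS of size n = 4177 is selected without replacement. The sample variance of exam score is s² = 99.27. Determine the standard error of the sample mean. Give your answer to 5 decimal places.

Under SRS without replacement, Var(ȳ) = (1 − f)·s²/n with f = n/N = 4177/33627 = 0.12421566.
Var(ȳ) = (1 − 0.12421566)·99.27/4177 = 0.87578434·0.023765861 = 0.020813769.
SE(ȳ) = √(0.020813769) = 0.14427.

0.14427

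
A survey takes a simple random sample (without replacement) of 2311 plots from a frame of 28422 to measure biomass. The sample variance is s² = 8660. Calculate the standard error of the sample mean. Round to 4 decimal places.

Under SRS without replacement, Var(ȳ) = (1 − f)·s²/n with f = n/N = 2311/28422 = 0.08131025.
Var(ȳ) = (1 − 0.08131025)·8660/2311 = 0.91868975·3.7472955 = 3.442602.
SE(ȳ) = √(3.442602) = 1.8554.

1.8554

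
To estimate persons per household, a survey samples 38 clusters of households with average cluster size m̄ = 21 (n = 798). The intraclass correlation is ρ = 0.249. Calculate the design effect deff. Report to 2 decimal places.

deff = 1 + (21 − 1)·0.249 = 1 + 4.98 = 5.98.

5.98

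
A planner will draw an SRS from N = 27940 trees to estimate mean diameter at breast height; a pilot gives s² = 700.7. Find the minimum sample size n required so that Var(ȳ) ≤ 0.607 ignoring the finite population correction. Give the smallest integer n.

1155

Without fpc, n₀ = s²/D = 700.7/0.607 = 1154.3657.
Rounding up, n = 1155.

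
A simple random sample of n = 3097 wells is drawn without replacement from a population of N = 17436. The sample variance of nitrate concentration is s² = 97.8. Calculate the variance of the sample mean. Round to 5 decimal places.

Under SRS without replacement, Var(ȳ) = (1 − f)·s²/n with f = n/N = 3097/17436 = 0.17762101.
Var(ȳ) = (1 − 0.17762101)·97.8/3097 = 0.82237899·0.031578947 = 0.025969863.

0.02597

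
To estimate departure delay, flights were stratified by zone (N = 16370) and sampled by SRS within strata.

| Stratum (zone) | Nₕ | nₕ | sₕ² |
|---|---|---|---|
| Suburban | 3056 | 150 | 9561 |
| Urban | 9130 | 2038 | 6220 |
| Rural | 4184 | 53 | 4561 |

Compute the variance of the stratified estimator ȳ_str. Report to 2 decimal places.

Var(ȳ_str) = Σₕ Wₕ²(1 − fₕ)sₕ²/nₕ with Wₕ = Nₕ/N, N = 16370.
Suburban: Wₕ = 0.18668296; term = 0.18668296²·(1 − 0.04908377)·9561/150 = 2.1123392.
Urban: Wₕ = 0.55772755; term = 0.55772755²·(1 − 0.22322015)·6220/2038 = 0.73744282.
Rural: Wₕ = 0.25558949; term = 0.25558949²·(1 − 0.01266730)·4561/53 = 5.5505205.
Sum = 8.4003025.

8.40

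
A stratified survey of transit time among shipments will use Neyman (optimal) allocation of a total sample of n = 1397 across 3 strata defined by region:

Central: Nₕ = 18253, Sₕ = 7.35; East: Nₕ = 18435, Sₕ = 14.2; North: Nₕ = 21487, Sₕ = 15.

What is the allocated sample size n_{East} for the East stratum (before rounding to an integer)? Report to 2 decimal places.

509.16

Neyman allocation: nₕ = n·NₕSₕ / Σⱼ NⱼSⱼ.
Σ NⱼSⱼ = 18253·7.35 + 18435·14.2 + 21487·15 = 718241.55.
n_{East} = 1397·18435·14.2 / 718241.55 = 509.16.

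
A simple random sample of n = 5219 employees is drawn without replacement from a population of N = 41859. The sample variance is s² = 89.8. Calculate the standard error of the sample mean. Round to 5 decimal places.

Under SRS without replacement, Var(ȳ) = (1 − f)·s²/n with f = n/N = 5219/41859 = 0.12468047.
Var(ȳ) = (1 − 0.12468047)·89.8/5219 = 0.87531953·0.017206361 = 0.015061064.
SE(ȳ) = √(0.015061064) = 0.12272.

0.12272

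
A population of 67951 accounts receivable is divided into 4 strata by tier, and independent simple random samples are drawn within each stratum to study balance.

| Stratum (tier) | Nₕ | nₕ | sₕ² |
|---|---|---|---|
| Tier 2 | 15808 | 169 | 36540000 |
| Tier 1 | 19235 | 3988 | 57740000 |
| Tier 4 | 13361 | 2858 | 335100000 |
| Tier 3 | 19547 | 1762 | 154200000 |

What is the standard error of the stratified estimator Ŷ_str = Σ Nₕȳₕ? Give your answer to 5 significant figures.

1.0226 × 10^7

Var(Ŷ_str) = Σₕ Nₕ²(1 − fₕ)sₕ²/nₕ.
Tier 2: 15808²·(1 − 169/15808)·36540000/169 = 5.3452466 × 10^13.
Tier 1: 19235²·(1 − 3988/19235)·57740000/3988 = 4.2461782 × 10^12.
Tier 4: 13361²·(1 − 2858/13361)·335100000/2858 = 1.6453736 × 10^13.
Tier 3: 19547²·(1 − 1762/19547)·154200000/1762 = 3.042373 × 10^13.
Sum = 1.0457611 × 10^14.
SE = √(1.0457611 × 10^14) = 1.0226 × 10^7.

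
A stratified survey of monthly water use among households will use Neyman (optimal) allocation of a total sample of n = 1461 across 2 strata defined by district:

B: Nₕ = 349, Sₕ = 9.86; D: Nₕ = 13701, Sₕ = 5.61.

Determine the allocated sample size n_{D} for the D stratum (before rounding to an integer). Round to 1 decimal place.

1398.4

Neyman allocation: nₕ = n·NₕSₕ / Σⱼ NⱼSⱼ.
Σ NⱼSⱼ = 349·9.86 + 13701·5.61 = 80303.75.
n_{D} = 1461·13701·5.61 / 80303.75 = 1398.4.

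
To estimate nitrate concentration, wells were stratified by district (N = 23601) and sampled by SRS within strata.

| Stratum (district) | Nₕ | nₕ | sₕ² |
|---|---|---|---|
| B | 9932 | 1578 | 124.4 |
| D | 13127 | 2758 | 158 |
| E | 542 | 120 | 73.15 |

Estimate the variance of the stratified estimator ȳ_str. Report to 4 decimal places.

0.0260

Var(ȳ_str) = Σₕ Wₕ²(1 − fₕ)sₕ²/nₕ with Wₕ = Nₕ/N, N = 23601.
B: Wₕ = 0.42082963; term = 0.42082963²·(1 − 0.15888039)·124.4/1578 = 0.011743127.
D: Wₕ = 0.55620525; term = 0.55620525²·(1 − 0.21010132)·158/2758 = 0.013999237.
E: Wₕ = 0.02296513; term = 0.02296513²·(1 − 0.22140221)·73.15/120 = 2.5031335 × 10^-4.
Sum = 0.025992677.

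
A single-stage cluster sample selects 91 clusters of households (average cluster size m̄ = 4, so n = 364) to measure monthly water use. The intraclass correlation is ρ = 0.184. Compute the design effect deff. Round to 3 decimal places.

1.552

deff = 1 + (4 − 1)·0.184 = 1 + 0.552 = 1.552.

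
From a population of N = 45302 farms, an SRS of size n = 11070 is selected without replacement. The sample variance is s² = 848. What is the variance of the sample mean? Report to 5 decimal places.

0.05788

Under SRS without replacement, Var(ȳ) = (1 − f)·s²/n with f = n/N = 11070/45302 = 0.24436007.
Var(ȳ) = (1 − 0.24436007)·848/11070 = 0.75563993·0.076603433 = 0.057884612.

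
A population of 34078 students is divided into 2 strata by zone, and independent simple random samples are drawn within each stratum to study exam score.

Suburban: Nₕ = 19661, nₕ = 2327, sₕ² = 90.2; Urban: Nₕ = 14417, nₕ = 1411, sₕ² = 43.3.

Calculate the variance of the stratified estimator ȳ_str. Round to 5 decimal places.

0.01633

Var(ȳ_str) = Σₕ Wₕ²(1 − fₕ)sₕ²/nₕ with Wₕ = Nₕ/N, N = 34078.
Suburban: Wₕ = 0.57694114; term = 0.57694114²·(1 − 0.11835614)·90.2/2327 = 0.011375392.
Urban: Wₕ = 0.42305886; term = 0.42305886²·(1 − 0.09787057)·43.3/1411 = 0.0049548594.
Sum = 0.016330251.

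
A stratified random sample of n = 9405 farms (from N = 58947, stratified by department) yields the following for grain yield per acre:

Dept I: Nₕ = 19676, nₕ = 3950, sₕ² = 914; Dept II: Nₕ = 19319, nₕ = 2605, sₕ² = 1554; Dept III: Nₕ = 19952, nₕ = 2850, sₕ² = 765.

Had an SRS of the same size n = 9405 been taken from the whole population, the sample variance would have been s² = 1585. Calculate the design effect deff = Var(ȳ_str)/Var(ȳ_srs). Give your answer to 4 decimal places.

0.7230

Var(ȳ_str) = Σ Wₕ²(1−fₕ)sₕ²/nₕ with Wₕ = Nₕ/58947:
  Dept I: (19676/58947)²·(1−3950/19676)·914/3950 = 0.020605387
  Dept II: (19319/58947)²·(1−2605/19319)·1554/2605 = 0.05543511
  Dept III: (19952/58947)²·(1−2850/19952)·765/2850 = 0.026358852
  → Var(ȳ_str) = 0.10239935.
Var(ȳ_srs) = (1 − 9405/58947)·1585/9405 = 0.14163882.
deff = 0.10239935 / 0.14163882 = 0.7230.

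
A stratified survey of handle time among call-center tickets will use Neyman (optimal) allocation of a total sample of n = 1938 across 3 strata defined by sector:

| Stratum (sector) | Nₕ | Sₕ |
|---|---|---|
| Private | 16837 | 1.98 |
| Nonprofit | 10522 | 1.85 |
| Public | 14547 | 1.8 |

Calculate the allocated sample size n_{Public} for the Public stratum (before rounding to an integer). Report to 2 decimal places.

Neyman allocation: nₕ = n·NₕSₕ / Σⱼ NⱼSⱼ.
Σ NⱼSⱼ = 16837·1.98 + 10522·1.85 + 14547·1.8 = 78987.56.
n_{Public} = 1938·14547·1.8 / 78987.56 = 642.45.

642.45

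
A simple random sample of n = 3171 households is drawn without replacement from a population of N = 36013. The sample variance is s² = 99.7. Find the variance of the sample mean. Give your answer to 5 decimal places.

Under SRS without replacement, Var(ȳ) = (1 − f)·s²/n with f = n/N = 3171/36013 = 0.08805154.
Var(ȳ) = (1 − 0.08805154)·99.7/3171 = 0.91194846·0.031441186 = 0.028672741.

0.02867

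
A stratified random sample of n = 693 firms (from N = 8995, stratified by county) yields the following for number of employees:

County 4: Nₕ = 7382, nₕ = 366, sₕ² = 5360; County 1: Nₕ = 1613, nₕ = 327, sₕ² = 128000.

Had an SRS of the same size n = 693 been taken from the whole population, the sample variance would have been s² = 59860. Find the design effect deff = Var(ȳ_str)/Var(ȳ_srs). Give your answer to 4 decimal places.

Var(ȳ_str) = Σ Wₕ²(1−fₕ)sₕ²/nₕ with Wₕ = Nₕ/8995:
  County 4: (7382/8995)²·(1−366/7382)·5360/366 = 9.3744326
  County 1: (1613/8995)²·(1−327/1613)·128000/327 = 10.035412
  → Var(ȳ_str) = 19.409845.
Var(ȳ_srs) = (1 − 693/8995)·59860/693 = 79.723258.
deff = 19.409845 / 79.723258 = 0.2435.

0.2435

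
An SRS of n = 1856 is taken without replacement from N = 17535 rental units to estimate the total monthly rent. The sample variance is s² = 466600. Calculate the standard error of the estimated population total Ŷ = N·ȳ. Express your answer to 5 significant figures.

262900

Var(Ŷ) = N²·Var(ȳ) = N²·(1 − n/N)·s²/n.
f = 1856/17535 = 0.10584545; Var(ȳ) = 0.89415455·466600/1856 = 224.79122.
Var(Ŷ) = 17535² · 224.79122 = 6.9117956 × 10^10.
SE(Ŷ) = √(6.9117956 × 10^10) = 262900.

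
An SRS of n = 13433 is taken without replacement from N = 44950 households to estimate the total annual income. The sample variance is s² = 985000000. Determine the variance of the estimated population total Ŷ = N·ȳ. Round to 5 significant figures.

1.0388 × 10^14

Var(Ŷ) = N²·Var(ȳ) = N²·(1 − n/N)·s²/n.
f = 13433/44950 = 0.29884316; Var(ȳ) = 0.70115684·985000000/13433 = 51413.645.
Var(Ŷ) = 44950² · 51413.645 = 1.038814 × 10^14.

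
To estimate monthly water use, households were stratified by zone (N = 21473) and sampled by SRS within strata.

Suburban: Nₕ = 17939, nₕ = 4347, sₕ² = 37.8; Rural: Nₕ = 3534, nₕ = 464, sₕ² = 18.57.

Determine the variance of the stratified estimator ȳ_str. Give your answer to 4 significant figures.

0.005540

Var(ȳ_str) = Σₕ Wₕ²(1 − fₕ)sₕ²/nₕ with Wₕ = Nₕ/N, N = 21473.
Suburban: Wₕ = 0.83542123; term = 0.83542123²·(1 − 0.24232120)·37.8/4347 = 0.0045983106.
Rural: Wₕ = 0.16457877; term = 0.16457877²·(1 − 0.13129598)·18.57/464 = 9.4170179 × 10^-4.
Sum = 0.0055400124.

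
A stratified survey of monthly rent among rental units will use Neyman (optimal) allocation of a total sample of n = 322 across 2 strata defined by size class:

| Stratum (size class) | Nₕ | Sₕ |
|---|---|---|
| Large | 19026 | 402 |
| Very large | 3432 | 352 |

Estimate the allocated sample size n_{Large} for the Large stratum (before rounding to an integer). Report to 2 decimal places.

278.08

Neyman allocation: nₕ = n·NₕSₕ / Σⱼ NⱼSⱼ.
Σ NⱼSⱼ = 19026·402 + 3432·352 = 8.856516 × 10^6.
n_{Large} = 322·19026·402 / (8.856516 × 10^6) = 278.08.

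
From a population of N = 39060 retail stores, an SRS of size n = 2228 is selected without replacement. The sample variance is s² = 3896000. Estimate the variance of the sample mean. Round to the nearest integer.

1649

Under SRS without replacement, Var(ȳ) = (1 − f)·s²/n with f = n/N = 2228/39060 = 0.05704045.
Var(ȳ) = (1 − 0.05704045)·3896000/2228 = 0.94295955·1748.6535 = 1648.9095.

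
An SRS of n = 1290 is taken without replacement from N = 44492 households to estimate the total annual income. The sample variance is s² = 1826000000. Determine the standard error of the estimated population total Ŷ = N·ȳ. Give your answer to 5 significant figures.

5.2161 × 10^7

Var(Ŷ) = N²·Var(ȳ) = N²·(1 − n/N)·s²/n.
f = 1290/44492 = 0.02899398; Var(ȳ) = 0.97100602·1826000000/1290 = 1.3744628 × 10^6.
Var(Ŷ) = 44492² · (1.3744628 × 10^6) = 2.7208014 × 10^15.
SE(Ŷ) = √(2.7208014 × 10^15) = 5.2161 × 10^7.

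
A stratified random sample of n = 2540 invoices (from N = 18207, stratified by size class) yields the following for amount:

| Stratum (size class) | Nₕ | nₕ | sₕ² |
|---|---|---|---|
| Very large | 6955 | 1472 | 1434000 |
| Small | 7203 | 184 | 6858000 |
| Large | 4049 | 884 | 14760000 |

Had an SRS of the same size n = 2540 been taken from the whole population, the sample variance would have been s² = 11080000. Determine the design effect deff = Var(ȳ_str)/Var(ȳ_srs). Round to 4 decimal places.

1.7162

Var(ȳ_str) = Σ Wₕ²(1−fₕ)sₕ²/nₕ with Wₕ = Nₕ/18207:
  Very large: (6955/18207)²·(1−1472/6955)·1434000/1472 = 112.06757
  Small: (7203/18207)²·(1−184/7203)·6858000/184 = 5684.4903
  Large: (4049/18207)²·(1−884/4049)·14760000/884 = 645.47407
  → Var(ȳ_str) = 6442.0319.
Var(ȳ_srs) = (1 − 2540/18207)·11080000/2540 = 3753.6476.
deff = 6442.0319 / 3753.6476 = 1.7162.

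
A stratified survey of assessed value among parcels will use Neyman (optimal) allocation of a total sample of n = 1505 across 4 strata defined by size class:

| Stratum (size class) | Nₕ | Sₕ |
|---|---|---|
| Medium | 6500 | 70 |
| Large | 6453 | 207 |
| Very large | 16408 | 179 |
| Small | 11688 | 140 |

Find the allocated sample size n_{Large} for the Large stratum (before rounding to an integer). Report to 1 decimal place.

Neyman allocation: nₕ = n·NₕSₕ / Σⱼ NⱼSⱼ.
Σ NⱼSⱼ = 6500·70 + 6453·207 + 16408·179 + 11688·140 = 6.364123 × 10^6.
n_{Large} = 1505·6453·207 / (6.364123 × 10^6) = 315.9.

315.9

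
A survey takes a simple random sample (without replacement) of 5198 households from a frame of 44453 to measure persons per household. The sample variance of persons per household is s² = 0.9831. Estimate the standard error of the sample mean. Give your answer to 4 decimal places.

Under SRS without replacement, Var(ȳ) = (1 − f)·s²/n with f = n/N = 5198/44453 = 0.11693249.
Var(ȳ) = (1 − 0.11693249)·0.9831/5198 = 0.88306751·1.8913043 × 10^-4 = 1.6701494 × 10^-4.
SE(ȳ) = √(1.6701494 × 10^-4) = 0.0129.

0.0129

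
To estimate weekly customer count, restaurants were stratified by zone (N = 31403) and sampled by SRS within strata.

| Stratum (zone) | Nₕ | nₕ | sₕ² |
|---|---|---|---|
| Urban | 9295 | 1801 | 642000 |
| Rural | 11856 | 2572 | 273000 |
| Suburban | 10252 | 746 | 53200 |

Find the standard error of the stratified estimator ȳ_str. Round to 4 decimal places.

6.6388

Var(ȳ_str) = Σₕ Wₕ²(1 − fₕ)sₕ²/nₕ with Wₕ = Nₕ/N, N = 31403.
Urban: Wₕ = 0.29599083; term = 0.29599083²·(1 − 0.19376009)·642000/1801 = 25.179211.
Rural: Wₕ = 0.37754355; term = 0.37754355²·(1 − 0.21693657)·273000/2572 = 11.847391.
Suburban: Wₕ = 0.32646562; term = 0.32646562²·(1 − 0.07276629)·53200/746 = 7.04753.
Sum = 44.074132.
SE = √(44.074132) = 6.6388.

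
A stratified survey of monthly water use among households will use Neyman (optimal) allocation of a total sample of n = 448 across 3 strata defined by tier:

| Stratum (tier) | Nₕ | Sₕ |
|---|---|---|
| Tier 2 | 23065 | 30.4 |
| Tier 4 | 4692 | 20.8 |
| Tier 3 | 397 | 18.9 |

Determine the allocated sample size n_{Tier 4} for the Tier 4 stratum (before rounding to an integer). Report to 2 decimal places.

54.23

Neyman allocation: nₕ = n·NₕSₕ / Σⱼ NⱼSⱼ.
Σ NⱼSⱼ = 23065·30.4 + 4692·20.8 + 397·18.9 = 806272.9.
n_{Tier 4} = 448·4692·20.8 / 806272.9 = 54.23.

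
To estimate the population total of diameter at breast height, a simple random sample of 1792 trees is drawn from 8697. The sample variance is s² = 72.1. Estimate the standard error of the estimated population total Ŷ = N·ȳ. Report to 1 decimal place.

1554.4

Var(Ŷ) = N²·Var(ȳ) = N²·(1 − n/N)·s²/n.
f = 1792/8697 = 0.20604806; Var(ȳ) = 0.79395194·72.1/1792 = 0.03194416.
Var(Ŷ) = 8697² · 0.03194416 = 2.4161863 × 10^6.
SE(Ŷ) = √(2.4161863 × 10^6) = 1554.4.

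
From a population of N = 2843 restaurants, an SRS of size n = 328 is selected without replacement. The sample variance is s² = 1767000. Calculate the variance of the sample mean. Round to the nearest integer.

4766

Under SRS without replacement, Var(ȳ) = (1 − f)·s²/n with f = n/N = 328/2843 = 0.11537109.
Var(ȳ) = (1 − 0.11537109)·1767000/328 = 0.88462891·5387.1951 = 4765.6686.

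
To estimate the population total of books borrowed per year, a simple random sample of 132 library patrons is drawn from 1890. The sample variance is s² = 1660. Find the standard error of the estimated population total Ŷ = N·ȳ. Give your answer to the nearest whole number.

Var(Ŷ) = N²·Var(ȳ) = N²·(1 − n/N)·s²/n.
f = 132/1890 = 0.06984127; Var(ȳ) = 0.93015873·1660/132 = 11.697451.
Var(Ŷ) = 1890² · 11.697451 = 4.1784465 × 10^7.
SE(Ŷ) = √(4.1784465 × 10^7) = 6464.

6464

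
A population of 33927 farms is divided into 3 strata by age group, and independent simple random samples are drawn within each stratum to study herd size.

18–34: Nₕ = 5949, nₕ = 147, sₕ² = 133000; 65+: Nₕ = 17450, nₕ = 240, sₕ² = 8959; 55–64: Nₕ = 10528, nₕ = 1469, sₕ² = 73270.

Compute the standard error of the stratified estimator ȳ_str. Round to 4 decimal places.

6.4034

Var(ȳ_str) = Σₕ Wₕ²(1 − fₕ)sₕ²/nₕ with Wₕ = Nₕ/N, N = 33927.
18–34: Wₕ = 0.17534707; term = 0.17534707²·(1 − 0.02471004)·133000/147 = 27.130955.
65+: Wₕ = 0.51433961; term = 0.51433961²·(1 − 0.01375358)·8959/240 = 9.7394331.
55–64: Wₕ = 0.31031332; term = 0.31031332²·(1 − 0.13953267)·73270/1469 = 4.1327546.
Sum = 41.003143.
SE = √(41.003143) = 6.4034.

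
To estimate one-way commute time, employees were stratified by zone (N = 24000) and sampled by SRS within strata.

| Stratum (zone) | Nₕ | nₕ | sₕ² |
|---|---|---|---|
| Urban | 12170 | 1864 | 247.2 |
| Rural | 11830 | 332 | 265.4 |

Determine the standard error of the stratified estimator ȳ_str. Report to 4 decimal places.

0.4665

Var(ȳ_str) = Σₕ Wₕ²(1 − fₕ)sₕ²/nₕ with Wₕ = Nₕ/N, N = 24000.
Urban: Wₕ = 0.50708333; term = 0.50708333²·(1 − 0.15316352)·247.2/1864 = 0.02887758.
Rural: Wₕ = 0.49291667; term = 0.49291667²·(1 − 0.02806424)·265.4/332 = 0.18877627.
Sum = 0.21765385.
SE = √(0.21765385) = 0.4665.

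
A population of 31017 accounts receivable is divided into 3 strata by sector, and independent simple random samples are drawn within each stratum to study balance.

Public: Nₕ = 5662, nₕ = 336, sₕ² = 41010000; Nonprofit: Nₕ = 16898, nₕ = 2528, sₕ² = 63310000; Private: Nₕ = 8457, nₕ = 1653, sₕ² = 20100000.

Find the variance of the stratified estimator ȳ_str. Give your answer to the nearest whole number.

Var(ȳ_str) = Σₕ Wₕ²(1 − fₕ)sₕ²/nₕ with Wₕ = Nₕ/N, N = 31017.
Public: Wₕ = 0.18254506; term = 0.18254506²·(1 − 0.05934299)·41010000/336 = 3825.7971.
Nonprofit: Wₕ = 0.54479801; term = 0.54479801²·(1 − 0.14960350)·63310000/2528 = 6321.0283.
Private: Wₕ = 0.27265693; term = 0.27265693²·(1 − 0.19545938)·20100000/1653 = 727.28438.
Sum = 10874.11.

10874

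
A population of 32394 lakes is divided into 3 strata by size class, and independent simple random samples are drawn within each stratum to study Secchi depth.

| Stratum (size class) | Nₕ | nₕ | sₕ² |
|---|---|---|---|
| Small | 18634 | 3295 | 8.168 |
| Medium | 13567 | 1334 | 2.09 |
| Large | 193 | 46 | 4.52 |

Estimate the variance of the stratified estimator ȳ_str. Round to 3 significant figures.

9.26 × 10^-4

Var(ȳ_str) = Σₕ Wₕ²(1 − fₕ)sₕ²/nₕ with Wₕ = Nₕ/N, N = 32394.
Small: Wₕ = 0.57522998; term = 0.57522998²·(1 − 0.17682730)·8.168/3295 = 6.7520289 × 10^-4.
Medium: Wₕ = 0.41881213; term = 0.41881213²·(1 − 0.09832682)·2.09/1334 = 2.4778676 × 10^-4.
Large: Wₕ = 0.00595789; term = 0.00595789²·(1 − 0.23834197)·4.52/46 = 2.6565995 × 10^-6.
Sum = 9.2564625 × 10^-4.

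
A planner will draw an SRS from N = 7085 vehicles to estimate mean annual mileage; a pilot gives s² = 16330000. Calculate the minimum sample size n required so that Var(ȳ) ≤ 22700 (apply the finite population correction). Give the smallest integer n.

654

Without fpc, n₀ = s²/D = 16330000/22700 = 719.3833.
With fpc, (1 − n/N)·s²/n ≤ D requires n ≥ n₀/(1 + n₀/N) = 719.3833/(1 + 719.3833/7085) = 653.0728.
Rounding up, n = 654.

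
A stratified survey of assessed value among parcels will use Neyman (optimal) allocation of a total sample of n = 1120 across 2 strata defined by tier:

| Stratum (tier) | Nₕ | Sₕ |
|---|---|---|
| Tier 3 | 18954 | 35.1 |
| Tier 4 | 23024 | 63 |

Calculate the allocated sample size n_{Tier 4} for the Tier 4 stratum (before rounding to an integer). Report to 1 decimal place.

767.8

Neyman allocation: nₕ = n·NₕSₕ / Σⱼ NⱼSⱼ.
Σ NⱼSⱼ = 18954·35.1 + 23024·63 = 2.1157974 × 10^6.
n_{Tier 4} = 1120·23024·63 / (2.1157974 × 10^6) = 767.8.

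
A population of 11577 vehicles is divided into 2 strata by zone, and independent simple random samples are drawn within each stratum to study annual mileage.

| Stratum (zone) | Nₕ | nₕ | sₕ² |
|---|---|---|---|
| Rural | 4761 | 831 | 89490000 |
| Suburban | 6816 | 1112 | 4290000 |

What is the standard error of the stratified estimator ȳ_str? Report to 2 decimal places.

127.09

Var(ȳ_str) = Σₕ Wₕ²(1 − fₕ)sₕ²/nₕ with Wₕ = Nₕ/N, N = 11577.
Rural: Wₕ = 0.41124644; term = 0.41124644²·(1 − 0.17454316)·89490000/831 = 15033.917.
Suburban: Wₕ = 0.58875356; term = 0.58875356²·(1 − 0.16314554)·4290000/1112 = 1119.1017.
Sum = 16153.019.
SE = √(16153.019) = 127.09.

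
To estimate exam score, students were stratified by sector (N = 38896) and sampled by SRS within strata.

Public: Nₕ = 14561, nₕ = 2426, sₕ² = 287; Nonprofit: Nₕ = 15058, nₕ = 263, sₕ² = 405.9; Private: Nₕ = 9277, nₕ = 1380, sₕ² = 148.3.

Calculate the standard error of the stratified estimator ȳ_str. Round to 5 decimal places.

0.49627

Var(ȳ_str) = Σₕ Wₕ²(1 − fₕ)sₕ²/nₕ with Wₕ = Nₕ/N, N = 38896.
Public: Wₕ = 0.37435726; term = 0.37435726²·(1 − 0.16660944)·287/2426 = 0.01381695.
Nonprofit: Wₕ = 0.38713492; term = 0.38713492²·(1 − 0.01746580)·405.9/263 = 0.22726664.
Private: Wₕ = 0.23850782; term = 0.23850782²·(1 − 0.14875499)·148.3/1380 = 0.0052038153.
Sum = 0.24628741.
SE = √(0.24628741) = 0.49627.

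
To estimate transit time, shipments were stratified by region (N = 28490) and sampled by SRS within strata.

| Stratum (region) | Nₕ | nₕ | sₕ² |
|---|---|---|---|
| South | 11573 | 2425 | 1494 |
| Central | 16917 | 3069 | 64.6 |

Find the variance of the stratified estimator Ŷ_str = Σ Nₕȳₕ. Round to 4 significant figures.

Var(Ŷ_str) = Σₕ Nₕ²(1 − fₕ)sₕ²/nₕ.
South: 11573²·(1 − 2425/11573)·1494/2425 = 6.5224531 × 10^7.
Central: 16917²·(1 − 3069/16917)·64.6/3069 = 4.9311253 × 10^6.
Sum = 7.0155656 × 10^7.

7.016 × 10^7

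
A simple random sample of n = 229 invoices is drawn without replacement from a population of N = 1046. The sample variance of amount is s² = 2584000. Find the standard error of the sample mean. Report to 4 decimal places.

93.8801

Under SRS without replacement, Var(ȳ) = (1 − f)·s²/n with f = n/N = 229/1046 = 0.21892925.
Var(ȳ) = (1 − 0.21892925)·2584000/229 = 0.78107075·11283.843 = 8813.4795.
SE(ȳ) = √(8813.4795) = 93.8801.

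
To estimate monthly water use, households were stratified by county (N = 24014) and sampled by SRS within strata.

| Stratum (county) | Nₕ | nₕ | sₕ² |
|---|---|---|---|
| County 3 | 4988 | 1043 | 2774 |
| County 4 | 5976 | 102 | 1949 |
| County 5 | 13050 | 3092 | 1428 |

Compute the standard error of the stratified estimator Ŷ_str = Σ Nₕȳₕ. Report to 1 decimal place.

Var(Ŷ_str) = Σₕ Nₕ²(1 − fₕ)sₕ²/nₕ.
County 3: 4988²·(1 − 1043/4988)·2774/1043 = 5.2335406 × 10^7.
County 4: 5976²·(1 − 102/5976)·1949/102 = 6.7074308 × 10^8.
County 5: 13050²·(1 − 3092/13050)·1428/3092 = 6.0016595 × 10^7.
Sum = 7.8309508 × 10^8.
SE = √(7.8309508 × 10^8) = 27983.8.

27983.8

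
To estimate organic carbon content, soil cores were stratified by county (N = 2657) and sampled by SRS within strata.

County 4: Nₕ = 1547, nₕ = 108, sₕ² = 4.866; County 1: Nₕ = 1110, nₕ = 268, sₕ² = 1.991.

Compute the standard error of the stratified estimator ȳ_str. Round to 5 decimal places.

Var(ȳ_str) = Σₕ Wₕ²(1 − fₕ)sₕ²/nₕ with Wₕ = Nₕ/N, N = 2657.
County 4: Wₕ = 0.58223560; term = 0.58223560²·(1 − 0.06981254)·4.866/108 = 0.014207457.
County 1: Wₕ = 0.41776440; term = 0.41776440²·(1 − 0.24144144)·1.991/268 = 9.8353185 × 10^-4.
Sum = 0.015190989.
SE = √(0.015190989) = 0.12325.

0.12325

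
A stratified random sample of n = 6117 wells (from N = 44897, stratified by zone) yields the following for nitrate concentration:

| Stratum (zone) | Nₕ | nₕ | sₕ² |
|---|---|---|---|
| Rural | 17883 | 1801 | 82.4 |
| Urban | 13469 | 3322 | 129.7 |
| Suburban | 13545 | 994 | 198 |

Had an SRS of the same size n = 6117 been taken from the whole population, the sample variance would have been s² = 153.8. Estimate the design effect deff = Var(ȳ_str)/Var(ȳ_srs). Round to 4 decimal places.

1.1960

Var(ȳ_str) = Σ Wₕ²(1−fₕ)sₕ²/nₕ with Wₕ = Nₕ/44897:
  Rural: (17883/44897)²·(1−1801/17883)·82.4/1801 = 0.0065276865
  Urban: (13469/44897)²·(1−3322/13469)·129.7/3322 = 0.002647151
  Suburban: (13545/44897)²·(1−994/13545)·198/994 = 0.016799699
  → Var(ȳ_str) = 0.025974537.
Var(ȳ_srs) = (1 − 6117/44897)·153.8/6117 = 0.021717425.
deff = 0.025974537 / 0.021717425 = 1.1960.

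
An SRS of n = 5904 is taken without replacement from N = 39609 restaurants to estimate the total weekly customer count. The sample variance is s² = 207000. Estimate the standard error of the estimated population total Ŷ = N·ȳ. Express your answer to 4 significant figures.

216300

Var(Ŷ) = N²·Var(ȳ) = N²·(1 − n/N)·s²/n.
f = 5904/39609 = 0.14905703; Var(ȳ) = 0.85094297·207000/5904 = 29.834891.
Var(Ŷ) = 39609² · 29.834891 = 4.6807151 × 10^10.
SE(Ŷ) = √(4.6807151 × 10^10) = 216300.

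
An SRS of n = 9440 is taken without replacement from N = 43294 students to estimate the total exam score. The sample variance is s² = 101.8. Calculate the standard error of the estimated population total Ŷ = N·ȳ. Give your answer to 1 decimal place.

3975.6

Var(Ŷ) = N²·Var(ȳ) = N²·(1 − n/N)·s²/n.
f = 9440/43294 = 0.21804407; Var(ȳ) = 0.78195593·101.8/9440 = 0.0084325332.
Var(Ŷ) = 43294² · 0.0084325332 = 1.5805691 × 10^7.
SE(Ŷ) = √(1.5805691 × 10^7) = 3975.6.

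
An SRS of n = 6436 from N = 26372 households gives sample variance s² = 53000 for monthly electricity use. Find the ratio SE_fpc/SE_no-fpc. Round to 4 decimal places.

0.8695

f = n/N = 6436/26372 = 0.24404672.
SE_no-fpc = √(s²/n) = 2.8696565; SE_fpc = √((1−f)s²/n) = 2.4950393.
Ratio = √(1−f) = 0.86945574.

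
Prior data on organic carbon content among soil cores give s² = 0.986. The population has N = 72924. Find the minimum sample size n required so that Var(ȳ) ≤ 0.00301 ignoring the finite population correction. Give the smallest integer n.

328

Without fpc, n₀ = s²/D = 0.986/0.00301 = 327.5748.
Rounding up, n = 328.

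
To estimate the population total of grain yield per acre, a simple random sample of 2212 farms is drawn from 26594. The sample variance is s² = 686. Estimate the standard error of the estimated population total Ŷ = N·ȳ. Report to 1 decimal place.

Var(Ŷ) = N²·Var(ȳ) = N²·(1 − n/N)·s²/n.
f = 2212/26594 = 0.08317666; Var(ȳ) = 0.91682334·686/2212 = 0.28433129.
Var(Ŷ) = 26594² · 0.28433129 = 2.010907 × 10^8.
SE(Ŷ) = √(2.010907 × 10^8) = 14180.6.

14180.6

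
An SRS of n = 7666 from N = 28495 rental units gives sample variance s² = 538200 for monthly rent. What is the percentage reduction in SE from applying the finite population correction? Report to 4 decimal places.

f = n/N = 7666/28495 = 0.26902965.
SE_no-fpc = √(s²/n) = 8.3789083; SE_fpc = √((1−f)s²/n) = 7.1636988.
Ratio = √(1−f) = 0.85496804. Reduction = 100·(1 − 0.85496804) = 14.5032%.

14.5032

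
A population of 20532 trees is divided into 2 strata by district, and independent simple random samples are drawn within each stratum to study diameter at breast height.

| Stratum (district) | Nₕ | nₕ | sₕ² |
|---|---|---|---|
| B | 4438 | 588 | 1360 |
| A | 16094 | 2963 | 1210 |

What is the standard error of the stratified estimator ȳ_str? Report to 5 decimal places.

Var(ȳ_str) = Σₕ Wₕ²(1 − fₕ)sₕ²/nₕ with Wₕ = Nₕ/N, N = 20532.
B: Wₕ = 0.21615040; term = 0.21615040²·(1 − 0.13249211)·1360/588 = 0.093744781.
A: Wₕ = 0.78384960; term = 0.78384960²·(1 − 0.18410588)·1210/2963 = 0.20471657.
Sum = 0.29846135.
SE = √(0.29846135) = 0.54632.

0.54632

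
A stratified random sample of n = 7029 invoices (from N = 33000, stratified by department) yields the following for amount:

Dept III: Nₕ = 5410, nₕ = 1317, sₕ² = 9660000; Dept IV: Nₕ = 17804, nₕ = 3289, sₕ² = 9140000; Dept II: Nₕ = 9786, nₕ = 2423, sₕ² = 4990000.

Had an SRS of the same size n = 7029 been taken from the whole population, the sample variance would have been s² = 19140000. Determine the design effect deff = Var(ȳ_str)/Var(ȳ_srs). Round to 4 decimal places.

Var(ȳ_str) = Σ Wₕ²(1−fₕ)sₕ²/nₕ with Wₕ = Nₕ/33000:
  Dept III: (5410/33000)²·(1−1317/5410)·9660000/1317 = 149.14286
  Dept IV: (17804/33000)²·(1−3289/17804)·9140000/3289 = 659.46093
  Dept II: (9786/33000)²·(1−2423/9786)·4990000/2423 = 136.26341
  → Var(ȳ_str) = 944.8672.
Var(ȳ_srs) = (1 − 7029/33000)·19140000/7029 = 2143.0047.
deff = 944.8672 / 2143.0047 = 0.4409.

0.4409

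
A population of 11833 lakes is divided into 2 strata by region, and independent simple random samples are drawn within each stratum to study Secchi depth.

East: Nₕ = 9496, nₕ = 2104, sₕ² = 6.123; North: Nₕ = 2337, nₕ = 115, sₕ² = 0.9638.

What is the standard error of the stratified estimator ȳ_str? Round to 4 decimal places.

0.0421

Var(ȳ_str) = Σₕ Wₕ²(1 − fₕ)sₕ²/nₕ with Wₕ = Nₕ/N, N = 11833.
East: Wₕ = 0.80250148; term = 0.80250148²·(1 − 0.22156698)·6.123/2104 = 0.0014589199.
North: Wₕ = 0.19749852; term = 0.19749852²·(1 − 0.04920839)·0.9638/115 = 3.1081511 × 10^-4.
Sum = 0.001769735.
SE = √(0.001769735) = 0.0421.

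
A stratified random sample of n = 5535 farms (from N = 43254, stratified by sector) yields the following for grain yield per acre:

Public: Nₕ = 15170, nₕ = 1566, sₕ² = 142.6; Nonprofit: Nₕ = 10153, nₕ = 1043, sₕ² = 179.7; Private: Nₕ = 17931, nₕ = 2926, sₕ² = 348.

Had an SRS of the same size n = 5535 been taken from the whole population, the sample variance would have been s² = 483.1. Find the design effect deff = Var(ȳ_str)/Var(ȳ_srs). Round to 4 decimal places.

Var(ȳ_str) = Σ Wₕ²(1−fₕ)sₕ²/nₕ with Wₕ = Nₕ/43254:
  Public: (15170/43254)²·(1−1566/15170)·142.6/1566 = 0.010044479
  Nonprofit: (10153/43254)²·(1−1043/10153)·179.7/1043 = 0.0085177322
  Private: (17931/43254)²·(1−2926/17931)·348/2926 = 0.017103811
  → Var(ȳ_str) = 0.035666022.
Var(ȳ_srs) = (1 − 5535/43254)·483.1/5535 = 0.07611203.
deff = 0.035666022 / 0.07611203 = 0.4686.

0.4686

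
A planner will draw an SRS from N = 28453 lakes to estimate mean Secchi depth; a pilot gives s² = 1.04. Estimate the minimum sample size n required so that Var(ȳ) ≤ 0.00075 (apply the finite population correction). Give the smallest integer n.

1323

Without fpc, n₀ = s²/D = 1.04/0.00075 = 1386.6667.
With fpc, (1 − n/N)·s²/n ≤ D requires n ≥ n₀/(1 + n₀/N) = 1386.6667/(1 + 1386.6667/28453) = 1322.2275.
Rounding up, n = 1323.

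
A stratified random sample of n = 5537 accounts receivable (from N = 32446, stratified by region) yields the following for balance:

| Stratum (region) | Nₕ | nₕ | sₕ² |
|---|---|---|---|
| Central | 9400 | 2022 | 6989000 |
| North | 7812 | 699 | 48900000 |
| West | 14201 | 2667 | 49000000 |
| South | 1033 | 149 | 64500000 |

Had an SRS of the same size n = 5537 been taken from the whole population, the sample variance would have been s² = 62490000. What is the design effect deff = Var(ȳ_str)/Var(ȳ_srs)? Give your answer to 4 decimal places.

Var(ȳ_str) = Σ Wₕ²(1−fₕ)sₕ²/nₕ with Wₕ = Nₕ/32446:
  Central: (9400/32446)²·(1−2022/9400)·6989000/2022 = 227.70788
  North: (7812/32446)²·(1−699/7812)·48900000/699 = 3692.5331
  West: (14201/32446)²·(1−2667/14201)·49000000/2667 = 2858.5751
  South: (1033/32446)²·(1−149/1033)·64500000/149 = 375.49461
  → Var(ȳ_str) = 7154.3107.
Var(ȳ_srs) = (1 − 5537/32446)·62490000/5537 = 9359.9256.
deff = 7154.3107 / 9359.9256 = 0.7644.

0.7644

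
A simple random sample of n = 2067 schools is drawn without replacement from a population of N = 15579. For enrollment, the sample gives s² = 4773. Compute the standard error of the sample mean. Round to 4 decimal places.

Under SRS without replacement, Var(ȳ) = (1 − f)·s²/n with f = n/N = 2067/15579 = 0.13267861.
Var(ȳ) = (1 − 0.13267861)·4773/2067 = 0.86732139·2.3091437 = 2.0027697.
SE(ȳ) = √(2.0027697) = 1.4152.

1.4152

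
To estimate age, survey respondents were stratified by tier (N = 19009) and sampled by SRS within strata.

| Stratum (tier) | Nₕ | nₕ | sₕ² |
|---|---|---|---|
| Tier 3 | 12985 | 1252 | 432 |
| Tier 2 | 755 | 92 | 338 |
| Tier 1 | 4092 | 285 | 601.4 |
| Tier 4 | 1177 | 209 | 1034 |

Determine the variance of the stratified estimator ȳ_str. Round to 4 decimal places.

0.2571

Var(ȳ_str) = Σₕ Wₕ²(1 − fₕ)sₕ²/nₕ with Wₕ = Nₕ/N, N = 19009.
Tier 3: Wₕ = 0.68309748; term = 0.68309748²·(1 − 0.09641894)·432/1252 = 0.14548288.
Tier 2: Wₕ = 0.03971803; term = 0.03971803²·(1 − 0.12185430)·338/92 = 0.0050894495.
Tier 1: Wₕ = 0.21526645; term = 0.21526645²·(1 − 0.06964809)·601.4/285 = 0.090974258.
Tier 4: Wₕ = 0.06191804; term = 0.06191804²·(1 − 0.17757009)·1034/209 = 0.015599387.
Sum = 0.25714597.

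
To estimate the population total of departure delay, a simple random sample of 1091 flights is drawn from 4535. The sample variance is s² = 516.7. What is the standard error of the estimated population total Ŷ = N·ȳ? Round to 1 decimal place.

2719.7

Var(Ŷ) = N²·Var(ȳ) = N²·(1 − n/N)·s²/n.
f = 1091/4535 = 0.24057332; Var(ȳ) = 0.75942668·516.7/1091 = 0.35966615.
Var(Ŷ) = 4535² · 0.35966615 = 7.396975 × 10^6.
SE(Ŷ) = √(7.396975 × 10^6) = 2719.7.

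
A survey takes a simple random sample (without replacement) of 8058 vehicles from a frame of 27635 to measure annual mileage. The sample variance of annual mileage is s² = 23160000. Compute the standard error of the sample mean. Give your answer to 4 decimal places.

45.1231

Under SRS without replacement, Var(ȳ) = (1 − f)·s²/n with f = n/N = 8058/27635 = 0.29158676.
Var(ȳ) = (1 − 0.29158676)·23160000/8058 = 0.70841324·2874.1623 = 2036.0947.
SE(ȳ) = √(2036.0947) = 45.1231.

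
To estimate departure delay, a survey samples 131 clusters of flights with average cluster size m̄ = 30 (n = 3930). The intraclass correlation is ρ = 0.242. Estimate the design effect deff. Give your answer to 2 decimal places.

8.02

deff = 1 + (30 − 1)·0.242 = 1 + 7.018 = 8.018.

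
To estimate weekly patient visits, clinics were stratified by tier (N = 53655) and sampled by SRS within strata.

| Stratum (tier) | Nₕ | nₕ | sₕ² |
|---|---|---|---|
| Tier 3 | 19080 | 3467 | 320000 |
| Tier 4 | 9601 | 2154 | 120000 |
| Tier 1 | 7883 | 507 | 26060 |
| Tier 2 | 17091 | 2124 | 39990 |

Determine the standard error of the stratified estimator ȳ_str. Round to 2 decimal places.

Var(ȳ_str) = Σₕ Wₕ²(1 − fₕ)sₕ²/nₕ with Wₕ = Nₕ/N, N = 53655.
Tier 3: Wₕ = 0.35560526; term = 0.35560526²·(1 − 0.18170860)·320000/3467 = 9.5508158.
Tier 4: Wₕ = 0.17893952; term = 0.17893952²·(1 − 0.22435163)·120000/2154 = 1.3836077.
Tier 1: Wₕ = 0.14692014; term = 0.14692014²·(1 − 0.06431562)·26060/507 = 1.0381461.
Tier 2: Wₕ = 0.31853509; term = 0.31853509²·(1 − 0.12427593)·39990/2124 = 1.6729337.
Sum = 13.645503.
SE = √(13.645503) = 3.69.

3.69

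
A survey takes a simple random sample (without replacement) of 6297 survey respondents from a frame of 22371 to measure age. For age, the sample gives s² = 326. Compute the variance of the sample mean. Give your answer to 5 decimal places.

0.03720

Under SRS without replacement, Var(ȳ) = (1 − f)·s²/n with f = n/N = 6297/22371 = 0.28148049.
Var(ȳ) = (1 − 0.28148049)·326/6297 = 0.71851951·0.051770684 = 0.037198247.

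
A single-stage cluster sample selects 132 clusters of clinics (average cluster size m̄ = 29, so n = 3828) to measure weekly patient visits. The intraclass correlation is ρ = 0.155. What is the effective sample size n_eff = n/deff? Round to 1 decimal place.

716.9

deff = 1 + (29 − 1)·0.155 = 1 + 4.34 = 5.34.
n_eff = 3828 / 5.34 = 716.9.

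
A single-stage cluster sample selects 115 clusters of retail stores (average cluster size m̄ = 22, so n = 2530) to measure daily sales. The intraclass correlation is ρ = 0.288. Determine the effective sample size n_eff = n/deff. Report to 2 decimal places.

deff = 1 + (22 − 1)·0.288 = 1 + 6.048 = 7.048.
n_eff = 2530 / 7.048 = 358.97.

358.97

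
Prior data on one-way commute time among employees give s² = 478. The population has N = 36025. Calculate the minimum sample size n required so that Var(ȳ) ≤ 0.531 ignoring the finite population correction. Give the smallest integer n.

Without fpc, n₀ = s²/D = 478/0.531 = 900.1883.
Rounding up, n = 901.

901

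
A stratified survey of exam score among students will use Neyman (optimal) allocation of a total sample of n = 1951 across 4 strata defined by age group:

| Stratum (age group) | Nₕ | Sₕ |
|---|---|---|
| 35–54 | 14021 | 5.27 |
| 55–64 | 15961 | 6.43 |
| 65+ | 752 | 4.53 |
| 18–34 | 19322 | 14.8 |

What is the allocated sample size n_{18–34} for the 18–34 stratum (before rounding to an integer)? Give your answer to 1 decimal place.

Neyman allocation: nₕ = n·NₕSₕ / Σⱼ NⱼSⱼ.
Σ NⱼSⱼ = 14021·5.27 + 15961·6.43 + 752·4.53 + 19322·14.8 = 465892.06.
n_{18–34} = 1951·19322·14.8 / 465892.06 = 1197.5.

1197.5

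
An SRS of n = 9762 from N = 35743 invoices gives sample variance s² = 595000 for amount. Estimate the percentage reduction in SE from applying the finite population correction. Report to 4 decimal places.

f = n/N = 9762/35743 = 0.27311641.
SE_no-fpc = √(s²/n) = 7.8070881; SE_fpc = √((1−f)s²/n) = 6.6561257.
Ratio = √(1−f) = 0.85257468. Reduction = 100·(1 − 0.85257468) = 14.7425%.

14.7425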